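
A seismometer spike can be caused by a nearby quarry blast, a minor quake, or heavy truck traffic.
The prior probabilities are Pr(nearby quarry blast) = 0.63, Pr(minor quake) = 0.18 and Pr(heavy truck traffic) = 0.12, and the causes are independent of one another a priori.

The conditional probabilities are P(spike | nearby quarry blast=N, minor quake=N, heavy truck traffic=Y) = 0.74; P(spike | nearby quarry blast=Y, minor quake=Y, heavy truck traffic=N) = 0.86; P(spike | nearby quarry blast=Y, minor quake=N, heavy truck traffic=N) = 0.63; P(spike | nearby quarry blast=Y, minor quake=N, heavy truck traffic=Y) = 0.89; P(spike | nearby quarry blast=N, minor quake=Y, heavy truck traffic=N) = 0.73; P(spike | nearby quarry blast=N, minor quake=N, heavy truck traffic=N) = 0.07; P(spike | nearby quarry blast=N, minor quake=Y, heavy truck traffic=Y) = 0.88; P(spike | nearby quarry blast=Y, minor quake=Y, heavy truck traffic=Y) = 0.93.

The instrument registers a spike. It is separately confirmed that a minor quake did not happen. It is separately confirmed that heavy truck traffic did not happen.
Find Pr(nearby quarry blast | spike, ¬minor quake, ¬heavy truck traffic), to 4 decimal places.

Sum P(spike|·) weighted by the priors over both values of nearby quarry blast:
  P(spike | ¬minor quake, ¬heavy truck traffic) = 0.07×0.37 + 0.63×0.63
        = 0.025900 + 0.396900 = 0.422800
The terms with nearby quarry blast present sum to 0.396900, so
  P(nearby quarry blast | spike, ¬minor quake, ¬heavy truck traffic) = 0.396900 / 0.422800 ≈ 0.9387

Pr(nearby quarry blast | spike, ¬minor quake, ¬heavy truck traffic) ≈ 0.9387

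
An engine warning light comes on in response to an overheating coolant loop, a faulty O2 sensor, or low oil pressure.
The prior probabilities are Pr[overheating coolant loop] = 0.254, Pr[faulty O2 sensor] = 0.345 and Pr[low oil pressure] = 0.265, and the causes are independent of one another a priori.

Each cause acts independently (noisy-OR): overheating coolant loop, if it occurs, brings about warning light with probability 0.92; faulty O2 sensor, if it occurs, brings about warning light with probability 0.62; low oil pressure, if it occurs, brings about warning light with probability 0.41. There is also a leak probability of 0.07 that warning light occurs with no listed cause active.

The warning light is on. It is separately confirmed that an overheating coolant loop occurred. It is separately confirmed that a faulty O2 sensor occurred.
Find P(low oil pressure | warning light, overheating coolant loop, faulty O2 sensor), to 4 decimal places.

Under noisy-OR, P(warning light | causes) = 1 − (1−0.07)·∏(1−qᵢ) over the active causes.
For the numerator, keep only low oil pressure=true terms: 0.98332*0.265 = 0.260580
The normalizing constant is 0.971728*0.735 + 0.98332*0.265 = 0.974800
P(low oil pressure | warning light, overheating coolant loop, faulty O2 sensor) = 0.260580/0.974800 ≈ 0.2673

P(low oil pressure | warning light, overheating coolant loop, faulty O2 sensor) ≈ 0.2673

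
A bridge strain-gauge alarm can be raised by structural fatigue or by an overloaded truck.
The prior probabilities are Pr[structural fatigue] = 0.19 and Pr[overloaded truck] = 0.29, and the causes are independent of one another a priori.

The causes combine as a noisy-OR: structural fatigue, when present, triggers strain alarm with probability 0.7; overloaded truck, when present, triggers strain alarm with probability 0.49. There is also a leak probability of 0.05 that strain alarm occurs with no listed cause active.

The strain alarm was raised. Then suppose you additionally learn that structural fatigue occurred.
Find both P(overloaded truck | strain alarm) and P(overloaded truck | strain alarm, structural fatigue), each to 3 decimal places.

P(overloaded truck | strain alarm) ≈ 0.573; P(overloaded truck | strain alarm, structural fatigue) ≈ 0.328

Under noisy-OR, P(strain alarm | causes) = 1 − (1−0.05)·∏(1−qᵢ) over the active causes.
P(strain alarm) = 0.05·0.81·0.71 + 0.5155·0.81·0.29 + 0.715·0.19·0.71 + 0.85465·0.19·0.29 = 0.028755 + 0.121091 + 0.096453 + 0.047091 = 0.293390
The overloaded truck-present share is 0.121091 + 0.047091 = 0.168182.
Hence the posterior is 0.168182/0.293390 ≈ 0.573.

With the extra evidence:
Sum P(strain alarm|·) weighted by the priors over both values of overloaded truck:
  P(strain alarm | structural fatigue) = 0.715·0.71 + 0.85465·0.29
        = 0.507650 + 0.247848 = 0.755498
The terms with overloaded truck present sum to 0.247848, so
  P(overloaded truck | strain alarm, structural fatigue) = 0.247848 / 0.755498 ≈ 0.328
Conditioning on structural fatigue lowers the posterior on overloaded truck: the classic explaining-away effect in a common-effect structure.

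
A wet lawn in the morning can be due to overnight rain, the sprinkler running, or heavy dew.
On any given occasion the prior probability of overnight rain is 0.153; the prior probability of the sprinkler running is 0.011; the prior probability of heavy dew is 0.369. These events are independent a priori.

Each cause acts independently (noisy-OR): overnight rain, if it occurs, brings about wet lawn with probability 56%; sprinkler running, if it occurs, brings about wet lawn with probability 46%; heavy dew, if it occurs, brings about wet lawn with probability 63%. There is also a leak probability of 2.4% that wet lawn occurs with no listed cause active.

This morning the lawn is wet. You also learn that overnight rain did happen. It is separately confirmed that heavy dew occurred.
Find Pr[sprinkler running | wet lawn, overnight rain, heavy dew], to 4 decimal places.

Under noisy-OR, P(wet lawn | causes) = 1 − (1−0.024)·∏(1−qᵢ) over the active causes.
By total probability over both values of sprinkler running:
  P(wet lawn | overnight rain, heavy dew) = 0.841107×0.989 + 0.914198×0.011
        = 0.831855 + 0.010056 = 0.841911
Keeping only the sprinkler running-present terms gives 0.010056, so
  P(sprinkler running | wet lawn, overnight rain, heavy dew) = 0.010056 / 0.841911 ≈ 0.0119

Pr[sprinkler running | wet lawn, overnight rain, heavy dew] ≈ 0.0119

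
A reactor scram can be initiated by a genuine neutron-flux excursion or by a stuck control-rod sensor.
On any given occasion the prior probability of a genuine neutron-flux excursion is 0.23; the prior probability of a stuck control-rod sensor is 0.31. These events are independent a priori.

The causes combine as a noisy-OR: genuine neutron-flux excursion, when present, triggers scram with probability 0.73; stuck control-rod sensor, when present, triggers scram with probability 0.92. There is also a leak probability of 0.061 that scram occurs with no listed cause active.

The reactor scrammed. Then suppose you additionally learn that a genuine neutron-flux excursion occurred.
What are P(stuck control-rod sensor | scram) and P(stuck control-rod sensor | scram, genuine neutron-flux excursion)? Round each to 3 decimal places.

P(stuck control-rod sensor | scram) ≈ 0.658; P(stuck control-rod sensor | scram, genuine neutron-flux excursion) ≈ 0.371

Under noisy-OR, P(scram | causes) = 1 − (1−0.061)·∏(1−qᵢ) over the active causes.
For the numerator, keep only stuck control-rod sensor=true terms: 0.220769 + 0.069854 = 0.290623
Denominator P(scram): 0.061*0.77*0.69 + 0.92488*0.77*0.31 + 0.74647*0.23*0.69 + 0.979718*0.23*0.31 = 0.441497
Posterior = 0.290623 / 0.441497 ≈ 0.658

Now condition on the additional information:
P(scram | genuine neutron-flux excursion) = 0.74647*0.69 + 0.979718*0.31 = 0.515064 + 0.303713 = 0.818777
The stuck control-rod sensor-present share is 0.979718*0.31 = 0.303713.
P(stuck control-rod sensor | scram, genuine neutron-flux excursion) = 0.303713 / 0.818777 ≈ 0.371
The drop from 0.658 to 0.371 is the explaining-away (discounting) effect.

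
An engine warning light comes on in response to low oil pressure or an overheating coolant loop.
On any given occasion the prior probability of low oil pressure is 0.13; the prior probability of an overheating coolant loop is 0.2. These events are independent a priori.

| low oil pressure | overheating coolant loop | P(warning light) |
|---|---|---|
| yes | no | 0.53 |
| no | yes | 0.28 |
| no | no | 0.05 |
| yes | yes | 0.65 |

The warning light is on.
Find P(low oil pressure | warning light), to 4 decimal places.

Enumerate the 4 (low oil pressure, overheating coolant loop) configurations and weight by the priors:
  P(warning light) = 0.05*0.87*0.8 + 0.28*0.87*0.2 + 0.53*0.13*0.8 + 0.65*0.13*0.2
        = 0.034800 + 0.048720 + 0.055120 + 0.016900 = 0.155540
Keeping only the low oil pressure-present terms gives 0.072020, so
  P(low oil pressure | warning light) = 0.072020 / 0.155540 ≈ 0.4630

P(low oil pressure | warning light) ≈ 0.4630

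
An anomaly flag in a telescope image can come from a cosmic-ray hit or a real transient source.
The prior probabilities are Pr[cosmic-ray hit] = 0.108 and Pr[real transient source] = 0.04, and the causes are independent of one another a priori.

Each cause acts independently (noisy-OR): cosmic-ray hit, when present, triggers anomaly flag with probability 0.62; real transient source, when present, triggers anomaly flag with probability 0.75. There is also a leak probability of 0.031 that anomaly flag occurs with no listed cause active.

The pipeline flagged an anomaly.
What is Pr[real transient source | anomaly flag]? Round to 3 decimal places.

Under noisy-OR, P(anomaly flag | causes) = 1 − (1−0.031)·∏(1−qᵢ) over the active causes.
P(anomaly flag) = 0.031*0.892*0.96 + 0.75775*0.892*0.04 + 0.63178*0.108*0.96 + 0.907945*0.108*0.04 = 0.026546 + 0.027037 + 0.065503 + 0.003922 = 0.123008
Restricting to configurations with real transient source present: 0.027037 + 0.003922 = 0.030959.
P(real transient source | anomaly flag) = 0.030959 / 0.123008 ≈ 0.252

Pr[real transient source | anomaly flag] ≈ 0.252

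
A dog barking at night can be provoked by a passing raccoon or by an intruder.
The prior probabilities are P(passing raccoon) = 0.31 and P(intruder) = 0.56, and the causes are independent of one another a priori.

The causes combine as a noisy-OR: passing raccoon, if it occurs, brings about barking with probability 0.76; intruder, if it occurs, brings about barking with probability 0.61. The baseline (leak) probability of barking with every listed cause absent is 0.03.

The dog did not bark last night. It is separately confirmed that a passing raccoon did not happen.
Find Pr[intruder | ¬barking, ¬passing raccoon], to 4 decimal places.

Under noisy-OR, P(barking | causes) = 1 − (1−0.03)·∏(1−qᵢ) over the active causes.
P(¬barking | ¬passing raccoon) = 0.97*0.44 + 0.3783*0.56 = 0.426800 + 0.211848 = 0.638648
The intruder-present share is 0.3783*0.56 = 0.211848.
So P(intruder | ¬barking, ¬passing raccoon) = 0.211848/0.638648 ≈ 0.3317.

Pr[intruder | ¬barking, ¬passing raccoon] ≈ 0.3317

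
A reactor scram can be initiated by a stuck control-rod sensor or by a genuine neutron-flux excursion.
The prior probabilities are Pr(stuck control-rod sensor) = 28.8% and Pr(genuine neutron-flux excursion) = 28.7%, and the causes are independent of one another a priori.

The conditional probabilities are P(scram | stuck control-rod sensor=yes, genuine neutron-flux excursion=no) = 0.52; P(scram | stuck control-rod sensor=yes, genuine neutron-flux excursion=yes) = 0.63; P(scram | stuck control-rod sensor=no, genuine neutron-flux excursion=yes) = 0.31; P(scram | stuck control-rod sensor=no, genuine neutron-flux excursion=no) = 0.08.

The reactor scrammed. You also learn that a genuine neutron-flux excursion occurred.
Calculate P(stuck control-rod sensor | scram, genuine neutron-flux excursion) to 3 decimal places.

P(scram | genuine neutron-flux excursion) = 0.31×0.712 + 0.63×0.288 = 0.220720 + 0.181440 = 0.402160
Restricting to configurations with stuck control-rod sensor present: 0.63×0.288 = 0.181440.
P(stuck control-rod sensor | scram, genuine neutron-flux excursion) = 0.181440 / 0.402160 ≈ 0.451

P(stuck control-rod sensor | scram, genuine neutron-flux excursion) ≈ 0.451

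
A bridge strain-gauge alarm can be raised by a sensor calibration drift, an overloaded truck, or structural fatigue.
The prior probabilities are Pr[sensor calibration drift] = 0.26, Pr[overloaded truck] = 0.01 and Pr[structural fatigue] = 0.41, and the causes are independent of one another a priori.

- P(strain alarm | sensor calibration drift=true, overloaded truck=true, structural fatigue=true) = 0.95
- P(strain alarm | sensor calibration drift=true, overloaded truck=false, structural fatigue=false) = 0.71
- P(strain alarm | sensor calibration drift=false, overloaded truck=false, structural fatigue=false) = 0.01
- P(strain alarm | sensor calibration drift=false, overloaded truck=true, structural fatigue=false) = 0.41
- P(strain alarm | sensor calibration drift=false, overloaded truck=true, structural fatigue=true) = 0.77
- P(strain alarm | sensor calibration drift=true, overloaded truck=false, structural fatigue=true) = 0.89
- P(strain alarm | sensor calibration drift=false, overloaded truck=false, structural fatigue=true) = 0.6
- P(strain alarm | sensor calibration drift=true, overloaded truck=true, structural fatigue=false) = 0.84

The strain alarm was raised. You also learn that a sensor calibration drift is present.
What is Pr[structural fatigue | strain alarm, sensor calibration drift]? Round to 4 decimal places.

Pr[structural fatigue | strain alarm, sensor calibration drift] ≈ 0.4653

P(strain alarm | sensor calibration drift) = 0.71·0.99·0.59 + 0.89·0.99·0.41 + 0.84·0.01·0.59 + 0.95·0.01·0.41 = 0.414711 + 0.361251 + 0.004956 + 0.003895 = 0.784813
Of this, 0.365146 comes from 0.361251 + 0.003895 (the structural fatigue=true cases).
So P(structural fatigue | strain alarm, sensor calibration drift) = 0.365146/0.784813 ≈ 0.4653.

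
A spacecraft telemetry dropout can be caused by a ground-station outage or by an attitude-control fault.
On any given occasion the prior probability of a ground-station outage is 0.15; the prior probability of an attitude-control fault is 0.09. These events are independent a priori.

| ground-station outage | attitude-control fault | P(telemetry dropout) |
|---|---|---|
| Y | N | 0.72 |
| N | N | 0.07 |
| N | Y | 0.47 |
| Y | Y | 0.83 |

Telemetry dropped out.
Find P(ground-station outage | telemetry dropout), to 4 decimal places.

P(ground-station outage | telemetry dropout) ≈ 0.5486

Enumerate the 4 (ground-station outage, attitude-control fault) configurations and weight by the priors:
  P(telemetry dropout) = 0.07*0.85*0.91 + 0.47*0.85*0.09 + 0.72*0.15*0.91 + 0.83*0.15*0.09
        = 0.054145 + 0.035955 + 0.098280 + 0.011205 = 0.199585
The terms with ground-station outage present sum to 0.109485, so
  P(ground-station outage | telemetry dropout) = 0.109485 / 0.199585 ≈ 0.5486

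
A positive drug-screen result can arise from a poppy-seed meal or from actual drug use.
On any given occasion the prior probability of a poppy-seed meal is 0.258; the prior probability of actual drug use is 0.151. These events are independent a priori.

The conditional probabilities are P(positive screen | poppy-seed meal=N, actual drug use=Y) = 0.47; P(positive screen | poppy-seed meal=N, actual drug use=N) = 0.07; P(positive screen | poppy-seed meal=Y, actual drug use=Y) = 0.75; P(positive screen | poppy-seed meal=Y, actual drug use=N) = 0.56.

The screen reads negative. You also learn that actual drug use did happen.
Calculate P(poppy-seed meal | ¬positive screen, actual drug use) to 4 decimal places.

P(poppy-seed meal | ¬positive screen, actual drug use) ≈ 0.1409

P(¬positive screen | actual drug use) = 0.53·0.742 + 0.25·0.258 = 0.393260 + 0.064500 = 0.457760
Of this, 0.064500 comes from 0.25·0.258 (the poppy-seed meal=true cases).
P(poppy-seed meal | ¬positive screen, actual drug use) = 0.064500 / 0.457760 ≈ 0.1409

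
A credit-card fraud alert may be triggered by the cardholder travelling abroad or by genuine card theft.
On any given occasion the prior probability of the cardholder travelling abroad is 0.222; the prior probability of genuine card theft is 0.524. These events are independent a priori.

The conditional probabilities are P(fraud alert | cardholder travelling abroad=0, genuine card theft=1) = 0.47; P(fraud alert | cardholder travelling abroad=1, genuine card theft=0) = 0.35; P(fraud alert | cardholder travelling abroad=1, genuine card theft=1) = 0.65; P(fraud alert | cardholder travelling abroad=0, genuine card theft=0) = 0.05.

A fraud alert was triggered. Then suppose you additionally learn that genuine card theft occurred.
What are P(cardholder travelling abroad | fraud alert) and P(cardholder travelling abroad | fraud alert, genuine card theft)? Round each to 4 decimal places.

P(fraud alert) = 0.05·0.778·0.476 + 0.47·0.778·0.524 + 0.35·0.222·0.476 + 0.65·0.222·0.524 = 0.018516 + 0.191606 + 0.036985 + 0.075613 = 0.322720
Restricting to configurations with cardholder travelling abroad present: 0.036985 + 0.075613 = 0.112598.
So P(cardholder travelling abroad | fraud alert) = 0.112598/0.322720 ≈ 0.3489.

With the extra evidence:
P(fraud alert | genuine card theft) = 0.47·0.778 + 0.65·0.222 = 0.365660 + 0.144300 = 0.509960
The cardholder travelling abroad-present share is 0.65·0.222 = 0.144300.
P(cardholder travelling abroad | fraud alert, genuine card theft) = 0.144300 / 0.509960 ≈ 0.2830

P(cardholder travelling abroad | fraud alert) ≈ 0.3489; P(cardholder travelling abroad | fraud alert, genuine card theft) ≈ 0.2830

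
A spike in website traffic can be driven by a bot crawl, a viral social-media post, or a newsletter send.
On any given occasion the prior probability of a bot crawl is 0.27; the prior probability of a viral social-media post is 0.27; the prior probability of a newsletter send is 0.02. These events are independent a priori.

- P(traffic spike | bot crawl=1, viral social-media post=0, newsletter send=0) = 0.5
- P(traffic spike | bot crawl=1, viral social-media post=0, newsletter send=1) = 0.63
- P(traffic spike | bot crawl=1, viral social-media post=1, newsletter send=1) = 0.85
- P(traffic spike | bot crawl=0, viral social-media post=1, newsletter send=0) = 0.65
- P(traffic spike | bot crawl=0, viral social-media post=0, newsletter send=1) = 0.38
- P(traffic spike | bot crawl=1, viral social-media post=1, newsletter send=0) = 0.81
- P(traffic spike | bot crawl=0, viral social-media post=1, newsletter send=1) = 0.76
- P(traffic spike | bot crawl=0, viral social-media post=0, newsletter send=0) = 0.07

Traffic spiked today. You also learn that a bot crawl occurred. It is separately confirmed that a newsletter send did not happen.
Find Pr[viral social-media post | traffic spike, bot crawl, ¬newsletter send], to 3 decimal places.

Pr[viral social-media post | traffic spike, bot crawl, ¬newsletter send] ≈ 0.375

Enumerate both values of viral social-media post and weight by the priors:
  P(traffic spike | bot crawl, ¬newsletter send) = 0.5*0.73 + 0.81*0.27
        = 0.365000 + 0.218700 = 0.583700
Keeping only the viral social-media post-present terms gives 0.218700, so
  P(viral social-media post | traffic spike, bot crawl, ¬newsletter send) = 0.218700 / 0.583700 ≈ 0.375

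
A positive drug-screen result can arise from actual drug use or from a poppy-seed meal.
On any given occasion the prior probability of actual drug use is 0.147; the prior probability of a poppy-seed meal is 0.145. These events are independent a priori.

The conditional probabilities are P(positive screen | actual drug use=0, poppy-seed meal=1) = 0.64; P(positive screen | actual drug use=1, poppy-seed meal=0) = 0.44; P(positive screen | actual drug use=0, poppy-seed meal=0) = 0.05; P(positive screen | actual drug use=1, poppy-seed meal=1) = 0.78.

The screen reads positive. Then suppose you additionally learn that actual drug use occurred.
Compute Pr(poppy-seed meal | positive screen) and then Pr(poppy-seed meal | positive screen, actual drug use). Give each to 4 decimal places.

Numerator (weight on configurations with poppy-seed meal): 0.079158 + 0.016626 = 0.095784
The normalizing constant is 0.05×0.853×0.855 + 0.64×0.853×0.145 + 0.44×0.147×0.855 + 0.78×0.147×0.145 = 0.187551
P(poppy-seed meal | positive screen) = 0.095784/0.187551 ≈ 0.5107

With the extra evidence:
Weight on poppy-seed meal=true, given the evidence: 0.78·0.145 = 0.113100
Normalizer over all consistent configurations: 0.44·0.855 + 0.78·0.145 = 0.489300
Posterior = 0.113100 / 0.489300 ≈ 0.2311
The drop from 0.5107 to 0.2311 is the explaining-away (discounting) effect.

Pr(poppy-seed meal | positive screen) ≈ 0.5107; Pr(poppy-seed meal | positive screen, actual drug use) ≈ 0.2311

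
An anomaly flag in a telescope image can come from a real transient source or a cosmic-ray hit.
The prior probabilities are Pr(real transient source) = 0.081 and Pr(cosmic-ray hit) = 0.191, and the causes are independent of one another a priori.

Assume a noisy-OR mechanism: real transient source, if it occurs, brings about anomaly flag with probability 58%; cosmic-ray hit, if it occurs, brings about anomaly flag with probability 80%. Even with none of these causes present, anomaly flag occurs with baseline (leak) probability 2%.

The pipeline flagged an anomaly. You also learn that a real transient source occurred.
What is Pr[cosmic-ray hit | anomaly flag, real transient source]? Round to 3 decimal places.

Under noisy-OR, P(anomaly flag | causes) = 1 − (1−0.02)·∏(1−qᵢ) over the active causes.
Numerator (weight on configurations with cosmic-ray hit): 0.91768·0.191 = 0.175277
The normalizing constant is 0.5884·0.809 + 0.91768·0.191 = 0.651293
Posterior = 0.175277 / 0.651293 ≈ 0.269

Pr[cosmic-ray hit | anomaly flag, real transient source] ≈ 0.269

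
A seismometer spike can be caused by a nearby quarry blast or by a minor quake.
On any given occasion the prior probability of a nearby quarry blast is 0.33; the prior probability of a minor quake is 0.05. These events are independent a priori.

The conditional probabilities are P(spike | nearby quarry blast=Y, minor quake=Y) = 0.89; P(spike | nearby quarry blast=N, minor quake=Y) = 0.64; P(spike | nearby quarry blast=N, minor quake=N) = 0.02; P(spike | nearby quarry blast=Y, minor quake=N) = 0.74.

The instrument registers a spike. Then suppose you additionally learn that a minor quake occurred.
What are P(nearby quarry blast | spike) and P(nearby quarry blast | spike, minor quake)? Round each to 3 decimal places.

P(nearby quarry blast | spike) ≈ 0.878; P(nearby quarry blast | spike, minor quake) ≈ 0.407

By total probability over the 4 (nearby quarry blast, minor quake) configurations:
  P(spike) = 0.02·0.67·0.95 + 0.64·0.67·0.05 + 0.74·0.33·0.95 + 0.89·0.33·0.05
        = 0.012730 + 0.021440 + 0.231990 + 0.014685 = 0.280845
Keeping only the nearby quarry blast-present terms gives 0.246675, so
  P(nearby quarry blast | spike) = 0.246675 / 0.280845 ≈ 0.878

Now also conditioning on minor quake=true:
Enumerate both values of nearby quarry blast and weight by the priors:
  P(spike | minor quake) = 0.64×0.67 + 0.89×0.33
        = 0.428800 + 0.293700 = 0.722500
Keeping only the nearby quarry blast-present terms gives 0.293700, so
  P(nearby quarry blast | spike, minor quake) = 0.293700 / 0.722500 ≈ 0.407
This is intercausal reasoning (explaining away): once minor quake accounts for the spike, nearby quarry blast becomes less likely.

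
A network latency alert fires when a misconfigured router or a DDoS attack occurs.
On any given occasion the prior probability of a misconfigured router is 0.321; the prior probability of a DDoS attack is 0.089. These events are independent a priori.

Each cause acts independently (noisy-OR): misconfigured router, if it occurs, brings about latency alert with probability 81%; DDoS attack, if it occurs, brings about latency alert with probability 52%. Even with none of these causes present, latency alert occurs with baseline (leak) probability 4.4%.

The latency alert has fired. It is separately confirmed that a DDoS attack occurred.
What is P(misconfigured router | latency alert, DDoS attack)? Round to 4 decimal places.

P(misconfigured router | latency alert, DDoS attack) ≈ 0.4437

Under noisy-OR, P(latency alert | causes) = 1 − (1−0.044)·∏(1−qᵢ) over the active causes.
P(latency alert | DDoS attack) = 0.54112·0.679 + 0.912813·0.321 = 0.367420 + 0.293013 = 0.660433
Of this, 0.293013 comes from 0.912813·0.321 (the misconfigured router=true cases).
P(misconfigured router | latency alert, DDoS attack) = 0.293013 / 0.660433 ≈ 0.4437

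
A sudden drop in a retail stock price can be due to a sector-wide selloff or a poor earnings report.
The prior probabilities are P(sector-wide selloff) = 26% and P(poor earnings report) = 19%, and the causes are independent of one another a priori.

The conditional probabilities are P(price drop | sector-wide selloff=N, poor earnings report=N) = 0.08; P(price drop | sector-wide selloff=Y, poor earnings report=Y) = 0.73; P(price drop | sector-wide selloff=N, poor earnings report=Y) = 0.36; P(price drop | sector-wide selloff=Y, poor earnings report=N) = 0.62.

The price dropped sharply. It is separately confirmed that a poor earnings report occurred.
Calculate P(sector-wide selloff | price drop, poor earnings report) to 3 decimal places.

Enumerate both values of sector-wide selloff and weight by the priors:
  P(price drop | poor earnings report) = 0.36×0.74 + 0.73×0.26
        = 0.266400 + 0.189800 = 0.456200
The terms with sector-wide selloff present sum to 0.189800, so
  P(sector-wide selloff | price drop, poor earnings report) = 0.189800 / 0.456200 ≈ 0.416

P(sector-wide selloff | price drop, poor earnings report) ≈ 0.416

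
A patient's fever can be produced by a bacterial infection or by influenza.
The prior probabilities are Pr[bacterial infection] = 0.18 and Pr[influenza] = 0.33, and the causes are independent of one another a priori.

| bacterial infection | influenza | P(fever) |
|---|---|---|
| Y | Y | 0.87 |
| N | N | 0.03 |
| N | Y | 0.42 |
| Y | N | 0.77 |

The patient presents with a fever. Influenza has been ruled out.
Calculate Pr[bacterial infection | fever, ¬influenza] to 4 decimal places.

P(fever | ¬influenza) = 0.03·0.82 + 0.77·0.18 = 0.024600 + 0.138600 = 0.163200
Restricting to configurations with bacterial infection present: 0.77·0.18 = 0.138600.
So P(bacterial infection | fever, ¬influenza) = 0.138600/0.163200 ≈ 0.8493.

Pr[bacterial infection | fever, ¬influenza] ≈ 0.8493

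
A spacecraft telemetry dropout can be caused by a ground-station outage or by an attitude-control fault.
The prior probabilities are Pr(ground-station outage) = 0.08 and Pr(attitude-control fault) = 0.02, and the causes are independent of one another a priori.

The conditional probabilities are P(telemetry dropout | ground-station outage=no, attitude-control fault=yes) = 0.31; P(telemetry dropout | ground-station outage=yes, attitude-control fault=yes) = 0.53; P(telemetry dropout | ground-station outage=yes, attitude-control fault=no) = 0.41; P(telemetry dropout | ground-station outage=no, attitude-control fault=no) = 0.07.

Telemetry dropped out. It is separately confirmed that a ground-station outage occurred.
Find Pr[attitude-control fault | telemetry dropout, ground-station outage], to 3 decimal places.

Pr[attitude-control fault | telemetry dropout, ground-station outage] ≈ 0.026

P(telemetry dropout | ground-station outage) = 0.41·0.98 + 0.53·0.02 = 0.401800 + 0.010600 = 0.412400
Of this, 0.010600 comes from 0.53·0.02 (the attitude-control fault=true cases).
So P(attitude-control fault | telemetry dropout, ground-station outage) = 0.010600/0.412400 ≈ 0.026.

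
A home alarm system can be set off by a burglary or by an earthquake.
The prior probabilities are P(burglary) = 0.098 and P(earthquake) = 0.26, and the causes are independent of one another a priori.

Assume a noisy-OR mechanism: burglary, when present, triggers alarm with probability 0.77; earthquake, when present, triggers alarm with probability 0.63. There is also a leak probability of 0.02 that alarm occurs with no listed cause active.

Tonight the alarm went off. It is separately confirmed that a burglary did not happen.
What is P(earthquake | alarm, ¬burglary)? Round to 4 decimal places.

P(earthquake | alarm, ¬burglary) ≈ 0.9180

Under noisy-OR, P(alarm | causes) = 1 − (1−0.02)·∏(1−qᵢ) over the active causes.
Numerator (weight on configurations with earthquake): 0.6374·0.26 = 0.165724
Denominator P(alarm | ¬burglary): 0.02·0.74 + 0.6374·0.26 = 0.180524
P(earthquake | alarm, ¬burglary) = 0.165724/0.180524 ≈ 0.9180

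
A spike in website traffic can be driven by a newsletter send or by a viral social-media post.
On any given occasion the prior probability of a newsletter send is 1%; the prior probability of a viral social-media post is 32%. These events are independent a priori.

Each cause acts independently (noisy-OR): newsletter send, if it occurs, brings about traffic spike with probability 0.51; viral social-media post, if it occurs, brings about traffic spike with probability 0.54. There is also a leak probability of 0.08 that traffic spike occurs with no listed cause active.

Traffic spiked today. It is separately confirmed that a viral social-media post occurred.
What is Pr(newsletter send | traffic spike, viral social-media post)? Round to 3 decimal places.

Pr(newsletter send | traffic spike, viral social-media post) ≈ 0.014

Under noisy-OR, P(traffic spike | causes) = 1 − (1−0.08)·∏(1−qᵢ) over the active causes.
By total probability over both values of newsletter send:
  P(traffic spike | viral social-media post) = 0.5768×0.99 + 0.792632×0.01
        = 0.571032 + 0.007926 = 0.578958
The terms with newsletter send present sum to 0.007926, so
  P(newsletter send | traffic spike, viral social-media post) = 0.007926 / 0.578958 ≈ 0.014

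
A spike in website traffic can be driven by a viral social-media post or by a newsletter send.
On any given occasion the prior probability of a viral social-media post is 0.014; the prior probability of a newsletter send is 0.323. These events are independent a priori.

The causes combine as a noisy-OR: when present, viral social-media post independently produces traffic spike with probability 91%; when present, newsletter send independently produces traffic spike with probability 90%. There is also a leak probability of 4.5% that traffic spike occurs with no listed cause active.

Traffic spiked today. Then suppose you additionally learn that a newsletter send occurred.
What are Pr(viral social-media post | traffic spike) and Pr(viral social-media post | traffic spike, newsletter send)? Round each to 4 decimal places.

Under noisy-OR, P(traffic spike | causes) = 1 − (1−0.045)·∏(1−qᵢ) over the active causes.
Enumerate the 4 (viral social-media post, newsletter send) configurations and weight by the priors:
  P(traffic spike) = 0.045*0.986*0.677 + 0.9045*0.986*0.323 + 0.91405*0.014*0.677 + 0.991405*0.014*0.323
        = 0.030038 + 0.288063 + 0.008663 + 0.004483 = 0.331247
Configurations with viral social-media post contribute 0.013146, so
  P(viral social-media post | traffic spike) = 0.013146 / 0.331247 ≈ 0.0397

With the extra evidence:
P(traffic spike | newsletter send) = 0.9045·0.986 + 0.991405·0.014 = 0.891837 + 0.013880 = 0.905717
The viral social-media post-present share is 0.991405·0.014 = 0.013880.
P(viral social-media post | traffic spike, newsletter send) = 0.013880 / 0.905717 ≈ 0.0153

Pr(viral social-media post | traffic spike) ≈ 0.0397; Pr(viral social-media post | traffic spike, newsletter send) ≈ 0.0153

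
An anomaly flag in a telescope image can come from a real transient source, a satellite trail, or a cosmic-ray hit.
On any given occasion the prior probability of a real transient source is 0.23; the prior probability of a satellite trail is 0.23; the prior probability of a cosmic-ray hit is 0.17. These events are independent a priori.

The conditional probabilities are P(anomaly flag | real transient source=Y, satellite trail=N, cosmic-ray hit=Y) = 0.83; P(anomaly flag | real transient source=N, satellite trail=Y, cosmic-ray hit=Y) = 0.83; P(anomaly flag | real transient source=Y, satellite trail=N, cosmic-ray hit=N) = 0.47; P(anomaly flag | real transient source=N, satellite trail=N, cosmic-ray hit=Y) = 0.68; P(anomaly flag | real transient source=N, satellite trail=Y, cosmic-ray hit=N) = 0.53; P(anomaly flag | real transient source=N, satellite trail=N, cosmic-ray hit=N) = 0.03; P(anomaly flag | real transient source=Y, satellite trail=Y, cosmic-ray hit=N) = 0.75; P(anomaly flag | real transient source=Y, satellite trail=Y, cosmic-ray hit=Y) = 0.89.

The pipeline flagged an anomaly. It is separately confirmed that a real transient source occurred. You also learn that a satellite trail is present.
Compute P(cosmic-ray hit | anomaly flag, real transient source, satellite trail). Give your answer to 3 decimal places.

Sum P(anomaly flag|·) weighted by the priors over both values of cosmic-ray hit:
  P(anomaly flag | real transient source, satellite trail) = 0.75×0.83 + 0.89×0.17
        = 0.622500 + 0.151300 = 0.773800
The terms with cosmic-ray hit present sum to 0.151300, so
  P(cosmic-ray hit | anomaly flag, real transient source, satellite trail) = 0.151300 / 0.773800 ≈ 0.196

P(cosmic-ray hit | anomaly flag, real transient source, satellite trail) ≈ 0.196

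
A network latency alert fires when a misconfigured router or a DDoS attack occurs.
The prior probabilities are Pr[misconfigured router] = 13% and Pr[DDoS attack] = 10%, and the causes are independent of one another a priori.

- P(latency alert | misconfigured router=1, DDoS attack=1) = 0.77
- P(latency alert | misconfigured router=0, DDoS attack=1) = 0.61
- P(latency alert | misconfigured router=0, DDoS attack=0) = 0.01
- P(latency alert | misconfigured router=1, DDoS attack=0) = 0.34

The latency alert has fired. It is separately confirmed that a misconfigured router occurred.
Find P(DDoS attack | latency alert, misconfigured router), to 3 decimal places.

P(DDoS attack | latency alert, misconfigured router) ≈ 0.201

P(latency alert | misconfigured router) = 0.34*0.9 + 0.77*0.1 = 0.306000 + 0.077000 = 0.383000
The DDoS attack-present share is 0.77*0.1 = 0.077000.
So P(DDoS attack | latency alert, misconfigured router) = 0.077000/0.383000 ≈ 0.201.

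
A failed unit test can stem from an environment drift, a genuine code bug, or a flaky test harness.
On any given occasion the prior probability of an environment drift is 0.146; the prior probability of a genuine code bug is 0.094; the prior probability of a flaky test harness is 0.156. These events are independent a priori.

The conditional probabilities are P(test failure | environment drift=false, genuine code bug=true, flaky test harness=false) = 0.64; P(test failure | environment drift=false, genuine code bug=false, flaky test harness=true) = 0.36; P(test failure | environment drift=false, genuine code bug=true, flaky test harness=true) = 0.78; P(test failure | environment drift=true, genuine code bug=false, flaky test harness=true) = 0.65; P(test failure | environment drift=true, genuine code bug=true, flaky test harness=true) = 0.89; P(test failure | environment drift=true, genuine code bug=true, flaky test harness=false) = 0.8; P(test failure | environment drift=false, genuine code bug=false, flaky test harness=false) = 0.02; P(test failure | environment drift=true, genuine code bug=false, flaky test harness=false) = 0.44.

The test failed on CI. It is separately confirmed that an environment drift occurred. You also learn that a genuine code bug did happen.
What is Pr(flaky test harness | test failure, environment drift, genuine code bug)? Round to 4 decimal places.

Sum P(test failure|·) weighted by the priors over both values of flaky test harness:
  P(test failure | environment drift, genuine code bug) = 0.8*0.844 + 0.89*0.156
        = 0.675200 + 0.138840 = 0.814040
Configurations with flaky test harness contribute 0.138840, so
  P(flaky test harness | test failure, environment drift, genuine code bug) = 0.138840 / 0.814040 ≈ 0.1706

Pr(flaky test harness | test failure, environment drift, genuine code bug) ≈ 0.1706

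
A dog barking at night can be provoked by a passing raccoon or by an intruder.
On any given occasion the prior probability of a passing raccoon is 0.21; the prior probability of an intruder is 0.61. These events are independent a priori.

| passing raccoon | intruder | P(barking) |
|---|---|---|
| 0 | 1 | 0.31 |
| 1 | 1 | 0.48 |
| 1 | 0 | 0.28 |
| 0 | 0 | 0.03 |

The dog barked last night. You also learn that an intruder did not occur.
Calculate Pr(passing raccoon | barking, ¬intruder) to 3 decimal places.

Weight on passing raccoon=true, given the evidence: 0.28*0.21 = 0.058800
Normalizer over all consistent configurations: 0.03*0.79 + 0.28*0.21 = 0.082500
P(passing raccoon | barking, ¬intruder) = 0.058800/0.082500 ≈ 0.713

Pr(passing raccoon | barking, ¬intruder) ≈ 0.713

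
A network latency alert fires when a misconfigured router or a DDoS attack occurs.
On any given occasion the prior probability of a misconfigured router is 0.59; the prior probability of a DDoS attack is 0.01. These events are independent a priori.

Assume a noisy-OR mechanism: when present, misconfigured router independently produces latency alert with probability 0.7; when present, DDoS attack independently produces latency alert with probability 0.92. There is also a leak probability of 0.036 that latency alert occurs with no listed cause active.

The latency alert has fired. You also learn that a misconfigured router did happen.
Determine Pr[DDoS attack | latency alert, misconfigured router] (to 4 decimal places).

Pr[DDoS attack | latency alert, misconfigured router] ≈ 0.0137

Under noisy-OR, P(latency alert | causes) = 1 − (1−0.036)·∏(1−qᵢ) over the active causes.
Sum P(latency alert|·) weighted by the priors over both values of DDoS attack:
  P(latency alert | misconfigured router) = 0.7108·0.99 + 0.976864·0.01
        = 0.703692 + 0.009769 = 0.713461
Keeping only the DDoS attack-present terms gives 0.009769, so
  P(DDoS attack | latency alert, misconfigured router) = 0.009769 / 0.713461 ≈ 0.0137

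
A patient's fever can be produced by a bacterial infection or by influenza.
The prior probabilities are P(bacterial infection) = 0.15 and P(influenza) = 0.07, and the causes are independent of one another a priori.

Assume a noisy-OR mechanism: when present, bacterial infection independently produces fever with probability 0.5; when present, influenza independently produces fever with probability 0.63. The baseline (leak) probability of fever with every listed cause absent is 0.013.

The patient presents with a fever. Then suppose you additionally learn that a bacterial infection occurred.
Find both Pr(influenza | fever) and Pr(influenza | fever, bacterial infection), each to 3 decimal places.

Pr(influenza | fever) ≈ 0.364; Pr(influenza | fever, bacterial infection) ≈ 0.108

Under noisy-OR, P(fever | causes) = 1 − (1−0.013)·∏(1−qᵢ) over the active causes.
P(fever) = 0.013*0.85*0.93 + 0.63481*0.85*0.07 + 0.5065*0.15*0.93 + 0.817405*0.15*0.07 = 0.010276 + 0.037771 + 0.070657 + 0.008583 = 0.127287
The influenza-present share is 0.037771 + 0.008583 = 0.046354.
P(influenza | fever) = 0.046354 / 0.127287 ≈ 0.364

Now also conditioning on bacterial infection=true:
Enumerate both values of influenza and weight by the priors:
  P(fever | bacterial infection) = 0.5065*0.93 + 0.817405*0.07
        = 0.471045 + 0.057218 = 0.528263
Keeping only the influenza-present terms gives 0.057218, so
  P(influenza | fever, bacterial infection) = 0.057218 / 0.528263 ≈ 0.108
Conditioning on bacterial infection lowers the posterior on influenza: the classic explaining-away effect in a common-effect structure.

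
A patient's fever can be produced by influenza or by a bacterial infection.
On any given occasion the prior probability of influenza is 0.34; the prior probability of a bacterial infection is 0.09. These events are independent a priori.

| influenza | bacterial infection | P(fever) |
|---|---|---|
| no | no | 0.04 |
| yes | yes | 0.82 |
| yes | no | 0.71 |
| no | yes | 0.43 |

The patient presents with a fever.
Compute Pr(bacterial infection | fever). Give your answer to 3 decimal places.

Pr(bacterial infection | fever) ≈ 0.172

For the numerator, keep only bacterial infection=true terms: 0.025542 + 0.025092 = 0.050634
Normalizer over all consistent configurations: 0.04·0.66·0.91 + 0.43·0.66·0.09 + 0.71·0.34·0.91 + 0.82·0.34·0.09 = 0.294332
P(bacterial infection | fever) = 0.050634/0.294332 ≈ 0.172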